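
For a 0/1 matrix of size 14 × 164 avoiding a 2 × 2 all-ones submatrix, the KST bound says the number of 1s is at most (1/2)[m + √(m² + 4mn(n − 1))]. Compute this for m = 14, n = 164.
z(14, 164; 2, 2) ≤ (1/2)[14 + √(14² + 4·14·164·163)] = (1/2)[14 + √1497188] = 618.7982

Kővári–Sós–Turán: let r_1, ..., r_14 be the row sums and z = Σ r_i the total number of 1s. Each pair of columns can share at most one row with both entries 1 (else a 2×2 all-ones block appears), so Σ_i C(r_i, 2) ≤ C(164, 2) = 13366. By convexity Σ_i C(r_i, 2) ≥ 14·C(z/14, 2) = z(z − 14)/(2·14), giving z² − 14z − 14·164·163 ≤ 0 and hence z ≤ (1/2)[14 + √(196 + 4·374248)] = (1/2)[14 + √1497188] ≈ (1/2)(14 + 1223.5963) = 618.7982.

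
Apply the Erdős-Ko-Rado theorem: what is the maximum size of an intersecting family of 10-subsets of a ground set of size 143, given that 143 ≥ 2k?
max |F| = C(142, 9) = 49941822741810

Erdős-Ko-Rado (1961): when n ≥ 2k, max |F| = C(n−1, k−1). The bound is attained by the star {A : i ∈ A} for any fixed i ∈ [n]. Here C(143−1, 10−1) = C(142, 9) = 49941822741810.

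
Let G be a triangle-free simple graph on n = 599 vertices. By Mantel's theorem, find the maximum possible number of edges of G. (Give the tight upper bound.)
ex(599, K_3) = ⌊599^2/4⌋ = 89700

Mantel (1907): a triangle-free graph on n vertices has at most ⌊n^2/4⌋ edges, with equality for the complete bipartite graph K_{⌊n/2⌋, ⌈n/2⌉}. For n = 599: ⌊599^2/4⌋ = ⌊358801/4⌋ = 89700. The extremal graph is K_{299, 300}, which has 299·300 = 89700 edges.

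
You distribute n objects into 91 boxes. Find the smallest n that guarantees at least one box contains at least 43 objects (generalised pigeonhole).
n = (43 − 1)·91 + 1 = 3823

By the generalised pigeonhole principle, to guarantee some box contains ≥ r objects we need more than (r − 1) · k objects total. Threshold: n = (r − 1) · k + 1. With r = 43 and k = 91: n = 42 · 91 + 1 = 3822 + 1 = 3823. For n = 3822 = 42 · 91, we can put exactly 42 objects in every box, avoiding 43 in any single one — so 3823 is tight.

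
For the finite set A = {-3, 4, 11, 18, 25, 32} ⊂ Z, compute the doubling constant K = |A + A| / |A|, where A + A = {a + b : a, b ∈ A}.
K = |A + A| / |A| = 11/6

Enumerate A + A = {a + b : a, b ∈ A}. With |A| = 6, there are |A|^2 = 36 ordered sum pairs; collecting distinct values, A + A = {-6, 1, 8, 15, 22, 29, 36, 43, 50, 57, 64}, so |A + A| = 11. Thus K = 11/6. Here |A + A| = 2|A| − 1 = 11, the minimum possible — so K = 11/6 is minimal, which holds iff A is an arithmetic progression.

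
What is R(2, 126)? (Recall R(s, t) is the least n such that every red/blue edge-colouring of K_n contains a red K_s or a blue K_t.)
R(2, 126) = 126

R(2, k) = k for all k ≥ 2: in a 2-colouring of K_k, either some edge is red (a red K_2) or all edges are blue (a blue K_k). And K_{125} coloured all-blue has no blue K_126, so R(2, 126) > 125. Hence R(2, 126) = 126.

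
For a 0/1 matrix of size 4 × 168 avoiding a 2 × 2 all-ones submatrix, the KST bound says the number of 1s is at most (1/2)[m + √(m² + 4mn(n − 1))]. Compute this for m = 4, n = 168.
z(4, 168; 2, 2) ≤ (1/2)[4 + √(4² + 4·4·168·167)] = (1/2)[4 + √448912] = 337.0045

Kővári–Sós–Turán: let r_1, ..., r_4 be the row sums and z = Σ r_i the total number of 1s. Each pair of columns can share at most one row with both entries 1 (else a 2×2 all-ones block appears), so Σ_i C(r_i, 2) ≤ C(168, 2) = 14028. By convexity Σ_i C(r_i, 2) ≥ 4·C(z/4, 2) = z(z − 4)/(2·4), giving z² − 4z − 4·168·167 ≤ 0 and hence z ≤ (1/2)[4 + √(16 + 4·112224)] = (1/2)[4 + √448912] ≈ (1/2)(4 + 670.009) = 337.0045.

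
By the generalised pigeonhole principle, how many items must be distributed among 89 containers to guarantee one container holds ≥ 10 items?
n = (10 − 1)·89 + 1 = 802

By the generalised pigeonhole principle, to guarantee some box contains ≥ r objects we need more than (r − 1) · k objects total. Threshold: n = (r − 1) · k + 1. With r = 10 and k = 89: n = 9 · 89 + 1 = 801 + 1 = 802. For n = 801 = 9 · 89, we can put exactly 9 objects in every box, avoiding 10 in any single one — so 802 is tight.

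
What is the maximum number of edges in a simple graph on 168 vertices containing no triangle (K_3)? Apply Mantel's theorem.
ex(168, K_3) = ⌊168^2/4⌋ = 7056

Mantel (1907): a triangle-free graph on n vertices has at most ⌊n^2/4⌋ edges, with equality for the complete bipartite graph K_{⌊n/2⌋, ⌈n/2⌉}. For n = 168: ⌊168^2/4⌋ = ⌊28224/4⌋ = 7056. The extremal graph is K_{84, 84}, which has 84·84 = 7056 edges.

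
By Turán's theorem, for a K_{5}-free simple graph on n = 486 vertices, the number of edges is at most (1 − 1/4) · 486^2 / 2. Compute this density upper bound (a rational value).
Turán density bound = (3/4) · 486^2/2 = 177147/2 ≈ 88573.5

Turán's theorem: ex(n, K_{r+1}) is achieved by the complete r-partite Turán graph T(n, r) with parts as balanced as possible, and is at most (1 − 1/r) · n^2/2. For r = 4, n = 486: the density bound is (3/4) · 236196/2 = 177147/2 ≈ 88573.5. The integer-valued extremum is e(T(486, 4)) = 88573, which is strictly less than the density bound 177147/2 since 4 ∤ 486 (the parts of T(486, 4) cannot all be equal).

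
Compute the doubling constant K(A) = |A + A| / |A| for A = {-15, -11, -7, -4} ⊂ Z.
K = |A + A| / |A| = 9/4

Enumerate A + A = {a + b : a, b ∈ A}. With |A| = 4, there are |A|^2 = 16 ordered sum pairs; collecting distinct values, A + A = {-30, -26, -22, -19, -18, -15, -14, -11, -8}, so |A + A| = 9. Thus K = 9/4. For comparison, the minimum possible |A + A| over all 4-element sets is 2·4 − 1 = 7 (so min K = 7/4), attained only by arithmetic progressions.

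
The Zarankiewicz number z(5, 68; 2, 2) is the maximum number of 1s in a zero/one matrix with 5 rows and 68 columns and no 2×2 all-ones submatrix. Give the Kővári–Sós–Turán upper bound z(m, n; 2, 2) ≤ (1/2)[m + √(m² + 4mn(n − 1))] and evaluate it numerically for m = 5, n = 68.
z(5, 68; 2, 2) ≤ (1/2)[5 + √(5² + 4·5·68·67)] = (1/2)[5 + √91145] = 153.4512

Kővári–Sós–Turán: let r_1, ..., r_5 be the row sums and z = Σ r_i the total number of 1s. Each pair of columns can share at most one row with both entries 1 (else a 2×2 all-ones block appears), so Σ_i C(r_i, 2) ≤ C(68, 2) = 2278. By convexity Σ_i C(r_i, 2) ≥ 5·C(z/5, 2) = z(z − 5)/(2·5), giving z² − 5z − 5·68·67 ≤ 0 and hence z ≤ (1/2)[5 + √(25 + 4·22780)] = (1/2)[5 + √91145] ≈ (1/2)(5 + 301.9023) = 153.4512.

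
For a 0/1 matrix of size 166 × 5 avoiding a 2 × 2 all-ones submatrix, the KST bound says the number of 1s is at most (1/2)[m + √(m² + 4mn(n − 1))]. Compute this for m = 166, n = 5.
z(166, 5; 2, 2) ≤ (1/2)[166 + √(166² + 4·166·5·4)] = (1/2)[166 + √40836] = 184.0396

Kővári–Sós–Turán: let r_1, ..., r_166 be the row sums and z = Σ r_i the total number of 1s. Each pair of columns can share at most one row with both entries 1 (else a 2×2 all-ones block appears), so Σ_i C(r_i, 2) ≤ C(5, 2) = 10. By convexity Σ_i C(r_i, 2) ≥ 166·C(z/166, 2) = z(z − 166)/(2·166), giving z² − 166z − 166·5·4 ≤ 0 and hence z ≤ (1/2)[166 + √(27556 + 4·3320)] = (1/2)[166 + √40836] ≈ (1/2)(166 + 202.0792) = 184.0396.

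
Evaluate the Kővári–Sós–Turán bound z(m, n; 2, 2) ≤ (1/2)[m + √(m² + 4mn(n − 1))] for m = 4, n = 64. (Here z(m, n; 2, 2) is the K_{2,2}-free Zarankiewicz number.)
z(4, 64; 2, 2) ≤ (1/2)[4 + √(4² + 4·4·64·63)] = (1/2)[4 + √64528] = 129.0118

Kővári–Sós–Turán: let r_1, ..., r_4 be the row sums and z = Σ r_i the total number of 1s. Each pair of columns can share at most one row with both entries 1 (else a 2×2 all-ones block appears), so Σ_i C(r_i, 2) ≤ C(64, 2) = 2016. By convexity Σ_i C(r_i, 2) ≥ 4·C(z/4, 2) = z(z − 4)/(2·4), giving z² − 4z − 4·64·63 ≤ 0 and hence z ≤ (1/2)[4 + √(16 + 4·16128)] = (1/2)[4 + √64528] ≈ (1/2)(4 + 254.0236) = 129.0118.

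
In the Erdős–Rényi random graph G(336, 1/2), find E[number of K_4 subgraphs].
E[# K_4] = C(336, 4) · (1/2)^C(4, 2) = 521631180 / 2^6 = 130407795/16 = 8150487.1875

For each 4-subset S of vertices (there are C(336, 4) = 521631180 such S), let X_S = 1 if S induces a K_4 (all C(4, 2) = 6 edges present). Then P(X_S = 1) = (1/2)^6 = 1/64. By linearity of expectation, E[# K_4] = C(336, 4) · (1/2)^6 = 521631180 / 64 = 130407795/16 = 8150487.1875.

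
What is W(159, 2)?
W(159, 2) = 159 + 1 = 160

A 2-term AP is any pair of integers, so a monochromatic 2-AP exists iff some colour is used at least twice. With 159 colours, the colouring i ↦ i on {1, ..., 159} uses each colour once, avoiding any monochromatic pair, so W(159, 2) > 159. For {1, ..., 160}, pigeonhole forces two integers of the same colour, which form a monochromatic 2-AP. Hence W(159, 2) = 160.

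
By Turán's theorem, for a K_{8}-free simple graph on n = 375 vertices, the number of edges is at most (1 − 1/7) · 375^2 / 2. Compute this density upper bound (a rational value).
Turán density bound = (6/7) · 375^2/2 = 421875/7 ≈ 60267.8571

Turán's theorem: ex(n, K_{r+1}) is achieved by the complete r-partite Turán graph T(n, r) with parts as balanced as possible, and is at most (1 − 1/r) · n^2/2. For r = 7, n = 375: the density bound is (6/7) · 140625/2 = 421875/7 ≈ 60267.8571. The integer-valued extremum is e(T(375, 7)) = 60267, which is strictly less than the density bound 421875/7 since 7 ∤ 375 (the parts of T(375, 7) cannot all be equal).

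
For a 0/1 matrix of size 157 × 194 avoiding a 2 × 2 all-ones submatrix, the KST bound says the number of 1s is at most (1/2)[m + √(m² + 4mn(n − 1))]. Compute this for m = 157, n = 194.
z(157, 194; 2, 2) ≤ (1/2)[157 + √(157² + 4·157·194·193)] = (1/2)[157 + √23538225] = 2504.3104

Kővári–Sós–Turán: let r_1, ..., r_157 be the row sums and z = Σ r_i the total number of 1s. Each pair of columns can share at most one row with both entries 1 (else a 2×2 all-ones block appears), so Σ_i C(r_i, 2) ≤ C(194, 2) = 18721. By convexity Σ_i C(r_i, 2) ≥ 157·C(z/157, 2) = z(z − 157)/(2·157), giving z² − 157z − 157·194·193 ≤ 0 and hence z ≤ (1/2)[157 + √(24649 + 4·5878394)] = (1/2)[157 + √23538225] ≈ (1/2)(157 + 4851.6209) = 2504.3104.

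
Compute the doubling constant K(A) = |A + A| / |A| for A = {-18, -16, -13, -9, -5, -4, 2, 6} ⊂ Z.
K = |A + A| / |A| = 30/8 = 15/4

Enumerate A + A = {a + b : a, b ∈ A}. With |A| = 8, there are |A|^2 = 64 ordered sum pairs; collecting distinct values, A + A = {-36, -34, -32, -31, -29, -27, -26, -25, -23, -22, -21, -20, -18, -17, -16, -14, -13, -12, -11, -10, -9, -8, -7, -3, -2, 1, 2, 4, 8, 12}, so |A + A| = 30. Thus K = 30/8 = 15/4. For comparison, the minimum possible |A + A| over all 8-element sets is 2·8 − 1 = 15 (so min K = 15/8), attained only by arithmetic progressions.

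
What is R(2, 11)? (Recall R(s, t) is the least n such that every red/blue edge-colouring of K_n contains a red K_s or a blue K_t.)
R(2, 11) = 11

R(2, k) = k for all k ≥ 2: in a 2-colouring of K_k, either some edge is red (a red K_2) or all edges are blue (a blue K_k). And K_{10} coloured all-blue has no blue K_11, so R(2, 11) > 10. Hence R(2, 11) = 11.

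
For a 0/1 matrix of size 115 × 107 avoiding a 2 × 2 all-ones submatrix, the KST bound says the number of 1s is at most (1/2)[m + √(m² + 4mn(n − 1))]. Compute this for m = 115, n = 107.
z(115, 107; 2, 2) ≤ (1/2)[115 + √(115² + 4·115·107·106)] = (1/2)[115 + √5230545] = 1201.0192

Kővári–Sós–Turán: let r_1, ..., r_115 be the row sums and z = Σ r_i the total number of 1s. Each pair of columns can share at most one row with both entries 1 (else a 2×2 all-ones block appears), so Σ_i C(r_i, 2) ≤ C(107, 2) = 5671. By convexity Σ_i C(r_i, 2) ≥ 115·C(z/115, 2) = z(z − 115)/(2·115), giving z² − 115z − 115·107·106 ≤ 0 and hence z ≤ (1/2)[115 + √(13225 + 4·1304330)] = (1/2)[115 + √5230545] ≈ (1/2)(115 + 2287.0385) = 1201.0192.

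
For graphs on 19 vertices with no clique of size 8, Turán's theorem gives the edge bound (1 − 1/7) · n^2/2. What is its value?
Turán density bound = (6/7) · 19^2/2 = 1083/7 ≈ 154.7143

Turán's theorem: ex(n, K_{r+1}) is achieved by the complete r-partite Turán graph T(n, r) with parts as balanced as possible, and is at most (1 − 1/r) · n^2/2. For r = 7, n = 19: the density bound is (6/7) · 361/2 = 1083/7 ≈ 154.7143. The integer-valued extremum is e(T(19, 7)) = 154, which is strictly less than the density bound 1083/7 since 7 ∤ 19 (the parts of T(19, 7) cannot all be equal).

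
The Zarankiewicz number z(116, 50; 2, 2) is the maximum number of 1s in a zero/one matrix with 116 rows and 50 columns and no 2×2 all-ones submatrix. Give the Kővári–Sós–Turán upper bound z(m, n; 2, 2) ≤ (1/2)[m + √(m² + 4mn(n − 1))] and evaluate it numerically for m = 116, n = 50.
z(116, 50; 2, 2) ≤ (1/2)[116 + √(116² + 4·116·50·49)] = (1/2)[116 + √1150256] = 594.2499

Kővári–Sós–Turán: let r_1, ..., r_116 be the row sums and z = Σ r_i the total number of 1s. Each pair of columns can share at most one row with both entries 1 (else a 2×2 all-ones block appears), so Σ_i C(r_i, 2) ≤ C(50, 2) = 1225. By convexity Σ_i C(r_i, 2) ≥ 116·C(z/116, 2) = z(z − 116)/(2·116), giving z² − 116z − 116·50·49 ≤ 0 and hence z ≤ (1/2)[116 + √(13456 + 4·284200)] = (1/2)[116 + √1150256] ≈ (1/2)(116 + 1072.4999) = 594.2499.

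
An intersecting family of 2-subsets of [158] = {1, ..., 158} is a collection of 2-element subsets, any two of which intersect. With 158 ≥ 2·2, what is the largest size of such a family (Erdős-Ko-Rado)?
max |F| = C(157, 1) = 157

The Erdős-Ko-Rado theorem states: for n ≥ 2k, an intersecting family of k-subsets of an n-element set has size at most C(n − 1, k − 1), with equality for 'star' families {A ⊆ [n] : |A| = k, i ∈ A} (fix an element i). For n = 158, k = 2: C(157, 1) = 157.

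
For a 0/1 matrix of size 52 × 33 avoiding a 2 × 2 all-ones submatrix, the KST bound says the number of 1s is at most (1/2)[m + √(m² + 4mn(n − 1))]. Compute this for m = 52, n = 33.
z(52, 33; 2, 2) ≤ (1/2)[52 + √(52² + 4·52·33·32)] = (1/2)[52 + √222352] = 261.7711

Kővári–Sós–Turán: let r_1, ..., r_52 be the row sums and z = Σ r_i the total number of 1s. Each pair of columns can share at most one row with both entries 1 (else a 2×2 all-ones block appears), so Σ_i C(r_i, 2) ≤ C(33, 2) = 528. By convexity Σ_i C(r_i, 2) ≥ 52·C(z/52, 2) = z(z − 52)/(2·52), giving z² − 52z − 52·33·32 ≤ 0 and hence z ≤ (1/2)[52 + √(2704 + 4·54912)] = (1/2)[52 + √222352] ≈ (1/2)(52 + 471.5422) = 261.7711.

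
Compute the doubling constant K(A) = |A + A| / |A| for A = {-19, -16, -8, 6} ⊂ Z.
K = |A + A| / |A| = 10/4 = 5/2

Enumerate A + A = {a + b : a, b ∈ A}. With |A| = 4, there are |A|^2 = 16 ordered sum pairs; collecting distinct values, A + A = {-38, -35, -32, -27, -24, -16, -13, -10, -2, 12}, so |A + A| = 10. Thus K = 10/4 = 5/2. For comparison, the minimum possible |A + A| over all 4-element sets is 2·4 − 1 = 7 (so min K = 7/4), attained only by arithmetic progressions.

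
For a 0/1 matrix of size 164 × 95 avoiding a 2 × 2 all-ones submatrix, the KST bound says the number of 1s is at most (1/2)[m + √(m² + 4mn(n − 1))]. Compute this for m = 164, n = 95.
z(164, 95; 2, 2) ≤ (1/2)[164 + √(164² + 4·164·95·94)] = (1/2)[164 + √5884976] = 1294.9485

Kővári–Sós–Turán: let r_1, ..., r_164 be the row sums and z = Σ r_i the total number of 1s. Each pair of columns can share at most one row with both entries 1 (else a 2×2 all-ones block appears), so Σ_i C(r_i, 2) ≤ C(95, 2) = 4465. By convexity Σ_i C(r_i, 2) ≥ 164·C(z/164, 2) = z(z − 164)/(2·164), giving z² − 164z − 164·95·94 ≤ 0 and hence z ≤ (1/2)[164 + √(26896 + 4·1464520)] = (1/2)[164 + √5884976] ≈ (1/2)(164 + 2425.8969) = 1294.9485.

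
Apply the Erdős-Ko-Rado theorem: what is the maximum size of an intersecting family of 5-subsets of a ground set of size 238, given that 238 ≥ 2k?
max |F| = C(237, 4) = 128154195

The Erdős-Ko-Rado theorem states: for n ≥ 2k, an intersecting family of k-subsets of an n-element set has size at most C(n − 1, k − 1), with equality for 'star' families {A ⊆ [n] : |A| = k, i ∈ A} (fix an element i). For n = 238, k = 5: C(237, 4) = 128154195.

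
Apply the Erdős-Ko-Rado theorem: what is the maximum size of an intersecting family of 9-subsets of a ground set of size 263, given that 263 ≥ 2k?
max |F| = C(262, 8) = 494341831545120

The Erdős-Ko-Rado theorem states: for n ≥ 2k, an intersecting family of k-subsets of an n-element set has size at most C(n − 1, k − 1), with equality for 'star' families {A ⊆ [n] : |A| = k, i ∈ A} (fix an element i). For n = 263, k = 9: C(262, 8) = 494341831545120.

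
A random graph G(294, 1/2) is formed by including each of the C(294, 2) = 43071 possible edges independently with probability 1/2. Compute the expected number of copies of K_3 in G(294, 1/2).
E[# K_3] = C(294, 3) · (1/2)^C(3, 2) = 4192244 / 2^3 = 1048061/2 = 524030.5

For each 3-subset S of vertices (there are C(294, 3) = 4192244 such S), let X_S = 1 if S induces a K_3 (all C(3, 2) = 3 edges present). Then P(X_S = 1) = (1/2)^3 = 1/8. By linearity of expectation, E[# K_3] = C(294, 3) · (1/2)^3 = 4192244 / 8 = 1048061/2 = 524030.5.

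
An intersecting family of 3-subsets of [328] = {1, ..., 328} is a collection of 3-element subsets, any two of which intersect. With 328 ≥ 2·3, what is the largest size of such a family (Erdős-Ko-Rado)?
max |F| = C(327, 2) = 53301

The Erdős-Ko-Rado theorem states: for n ≥ 2k, an intersecting family of k-subsets of an n-element set has size at most C(n − 1, k − 1), with equality for 'star' families {A ⊆ [n] : |A| = k, i ∈ A} (fix an element i). For n = 328, k = 3: C(327, 2) = 53301.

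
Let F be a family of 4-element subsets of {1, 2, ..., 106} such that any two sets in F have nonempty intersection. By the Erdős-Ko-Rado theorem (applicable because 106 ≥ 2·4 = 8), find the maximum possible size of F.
max |F| = C(105, 3) = 187460

The Erdős-Ko-Rado theorem states: for n ≥ 2k, an intersecting family of k-subsets of an n-element set has size at most C(n − 1, k − 1), with equality for 'star' families {A ⊆ [n] : |A| = k, i ∈ A} (fix an element i). For n = 106, k = 4: C(105, 3) = 187460.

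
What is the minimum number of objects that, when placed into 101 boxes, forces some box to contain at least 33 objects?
n = (33 − 1)·101 + 1 = 3233

By the generalised pigeonhole principle, to guarantee some box contains ≥ r objects we need more than (r − 1) · k objects total. Threshold: n = (r − 1) · k + 1. With r = 33 and k = 101: n = 32 · 101 + 1 = 3232 + 1 = 3233. For n = 3232 = 32 · 101, we can put exactly 32 objects in every box, avoiding 33 in any single one — so 3233 is tight.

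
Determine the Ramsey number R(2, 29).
R(2, 29) = 29

R(2, k) = k for all k ≥ 2: in a 2-colouring of K_k, either some edge is red (a red K_2) or all edges are blue (a blue K_k). And K_{28} coloured all-blue has no blue K_29, so R(2, 29) > 28. Hence R(2, 29) = 29.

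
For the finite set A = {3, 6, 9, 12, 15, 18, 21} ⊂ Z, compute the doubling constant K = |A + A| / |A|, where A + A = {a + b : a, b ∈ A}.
K = |A + A| / |A| = 13/7

Enumerate A + A = {a + b : a, b ∈ A}. With |A| = 7, there are |A|^2 = 49 ordered sum pairs; collecting distinct values, A + A = {6, 9, 12, 15, 18, 21, 24, 27, 30, 33, 36, 39, 42}, so |A + A| = 13. Thus K = 13/7. Here |A + A| = 2|A| − 1 = 13, the minimum possible — so K = 13/7 is minimal, which holds iff A is an arithmetic progression.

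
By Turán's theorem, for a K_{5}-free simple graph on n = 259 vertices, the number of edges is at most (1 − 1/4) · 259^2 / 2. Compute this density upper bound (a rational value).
Turán density bound = (3/4) · 259^2/2 = 201243/8 ≈ 25155.375

Turán's theorem: ex(n, K_{r+1}) is achieved by the complete r-partite Turán graph T(n, r) with parts as balanced as possible, and is at most (1 − 1/r) · n^2/2. For r = 4, n = 259: the density bound is (3/4) · 67081/2 = 201243/8 ≈ 25155.375. The integer-valued extremum is e(T(259, 4)) = 25155, which is strictly less than the density bound 201243/8 since 4 ∤ 259 (the parts of T(259, 4) cannot all be equal).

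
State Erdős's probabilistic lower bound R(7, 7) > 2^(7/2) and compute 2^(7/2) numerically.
2^(7/2) = 11.3137; so R(7, 7) > 11.3137

Colour each edge of K_n uniformly at random with red/blue. The expected number of monochromatic K_7 is C(n, 7) · 2 · 2^(−C(7,2)). If C(n, 7) · 2^(1 − C(7,2)) < 1, then with positive probability no monochromatic K_7 exists, so R(7, 7) > n. The standard estimate C(n, 7) ≤ n^7/7! shows this inequality holds whenever n ≤ 2^(7/2) (since 7! · 2^(C(7,2) − 1) > 2^(7^2/2) ≥ n^7). Hence R(7, 7) > 2^(7/2) = 11.3137.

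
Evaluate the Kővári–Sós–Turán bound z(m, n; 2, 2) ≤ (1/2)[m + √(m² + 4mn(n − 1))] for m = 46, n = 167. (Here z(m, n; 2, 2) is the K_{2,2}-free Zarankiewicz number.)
z(46, 167; 2, 2) ≤ (1/2)[46 + √(46² + 4·46·167·166)] = (1/2)[46 + √5102964] = 1152.4871

Kővári–Sós–Turán: let r_1, ..., r_46 be the row sums and z = Σ r_i the total number of 1s. Each pair of columns can share at most one row with both entries 1 (else a 2×2 all-ones block appears), so Σ_i C(r_i, 2) ≤ C(167, 2) = 13861. By convexity Σ_i C(r_i, 2) ≥ 46·C(z/46, 2) = z(z − 46)/(2·46), giving z² − 46z − 46·167·166 ≤ 0 and hence z ≤ (1/2)[46 + √(2116 + 4·1275212)] = (1/2)[46 + √5102964] ≈ (1/2)(46 + 2258.9741) = 1152.4871.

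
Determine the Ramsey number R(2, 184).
R(2, 184) = 184

R(2, k) = k for all k ≥ 2: in a 2-colouring of K_k, either some edge is red (a red K_2) or all edges are blue (a blue K_k). And K_{183} coloured all-blue has no blue K_184, so R(2, 184) > 183. Hence R(2, 184) = 184.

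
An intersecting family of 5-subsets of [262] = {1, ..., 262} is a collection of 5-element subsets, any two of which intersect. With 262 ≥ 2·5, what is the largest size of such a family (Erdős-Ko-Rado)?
max |F| = C(261, 4) = 188939205

The Erdős-Ko-Rado theorem states: for n ≥ 2k, an intersecting family of k-subsets of an n-element set has size at most C(n − 1, k − 1), with equality for 'star' families {A ⊆ [n] : |A| = k, i ∈ A} (fix an element i). For n = 262, k = 5: C(261, 4) = 188939205.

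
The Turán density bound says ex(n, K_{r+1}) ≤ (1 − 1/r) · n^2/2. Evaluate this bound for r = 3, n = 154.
Turán density bound = (2/3) · 154^2/2 = 23716/3 ≈ 7905.3333

Turán's theorem: ex(n, K_{r+1}) is achieved by the complete r-partite Turán graph T(n, r) with parts as balanced as possible, and is at most (1 − 1/r) · n^2/2. For r = 3, n = 154: the density bound is (2/3) · 23716/2 = 23716/3 ≈ 7905.3333. The integer-valued extremum is e(T(154, 3)) = 7905, which is strictly less than the density bound 23716/3 since 3 ∤ 154 (the parts of T(154, 3) cannot all be equal).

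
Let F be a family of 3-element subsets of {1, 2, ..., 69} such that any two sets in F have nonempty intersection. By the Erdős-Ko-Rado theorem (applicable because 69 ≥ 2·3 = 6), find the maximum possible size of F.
max |F| = C(68, 2) = 2278

The Erdős-Ko-Rado theorem states: for n ≥ 2k, an intersecting family of k-subsets of an n-element set has size at most C(n − 1, k − 1), with equality for 'star' families {A ⊆ [n] : |A| = k, i ∈ A} (fix an element i). For n = 69, k = 3: C(68, 2) = 2278.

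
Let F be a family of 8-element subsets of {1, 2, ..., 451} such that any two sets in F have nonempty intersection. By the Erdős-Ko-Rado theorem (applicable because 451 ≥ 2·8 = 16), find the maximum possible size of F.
max |F| = C(450, 7) = 707443393521600

The Erdős-Ko-Rado theorem states: for n ≥ 2k, an intersecting family of k-subsets of an n-element set has size at most C(n − 1, k − 1), with equality for 'star' families {A ⊆ [n] : |A| = k, i ∈ A} (fix an element i). For n = 451, k = 8: C(450, 7) = 707443393521600.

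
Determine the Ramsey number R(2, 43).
R(2, 43) = 43

R(2, k) = k for all k ≥ 2: in a 2-colouring of K_k, either some edge is red (a red K_2) or all edges are blue (a blue K_k). And K_{42} coloured all-blue has no blue K_43, so R(2, 43) > 42. Hence R(2, 43) = 43.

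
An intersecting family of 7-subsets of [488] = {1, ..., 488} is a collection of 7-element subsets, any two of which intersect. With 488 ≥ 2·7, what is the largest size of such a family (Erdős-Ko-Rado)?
max |F| = C(487, 6) = 17964453222639

Erdős-Ko-Rado (1961): when n ≥ 2k, max |F| = C(n−1, k−1). The bound is attained by the star {A : i ∈ A} for any fixed i ∈ [n]. Here C(488−1, 7−1) = C(487, 6) = 17964453222639.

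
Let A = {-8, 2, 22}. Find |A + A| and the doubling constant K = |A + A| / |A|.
K = |A + A| / |A| = 6/3 = 2

Enumerate A + A = {a + b : a, b ∈ A}. With |A| = 3, there are |A|^2 = 9 ordered sum pairs; collecting distinct values, A + A = {-16, -6, 4, 14, 24, 44}, so |A + A| = 6. Thus K = 6/3 = 2. For comparison, the minimum possible |A + A| over all 3-element sets is 2·3 − 1 = 5 (so min K = 5/3), attained only by arithmetic progressions.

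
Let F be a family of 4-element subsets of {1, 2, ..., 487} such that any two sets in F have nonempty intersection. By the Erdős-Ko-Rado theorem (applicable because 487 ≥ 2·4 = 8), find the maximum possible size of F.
max |F| = C(486, 3) = 19013940

Erdős-Ko-Rado (1961): when n ≥ 2k, max |F| = C(n−1, k−1). The bound is attained by the star {A : i ∈ A} for any fixed i ∈ [n]. Here C(487−1, 4−1) = C(486, 3) = 19013940.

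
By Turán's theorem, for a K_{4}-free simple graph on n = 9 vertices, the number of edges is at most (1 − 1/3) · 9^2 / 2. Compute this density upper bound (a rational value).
Turán density bound = (2/3) · 9^2/2 = 27

Turán's theorem: ex(n, K_{r+1}) is achieved by the complete r-partite Turán graph T(n, r) with parts as balanced as possible, and is at most (1 − 1/r) · n^2/2. For r = 3, n = 9: the density bound is (2/3) · 81/2 = 27. Since 3 ∣ 9, the Turán graph T(9, 3) has parts of equal size 3, and its edge count e(T(9, 3)) = 27 attains the density bound exactly.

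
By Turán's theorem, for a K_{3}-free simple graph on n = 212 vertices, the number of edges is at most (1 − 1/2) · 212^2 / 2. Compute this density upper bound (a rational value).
Turán density bound = (1/2) · 212^2/2 = 11236

Turán's theorem: ex(n, K_{r+1}) is achieved by the complete r-partite Turán graph T(n, r) with parts as balanced as possible, and is at most (1 − 1/r) · n^2/2. For r = 2, n = 212: the density bound is (1/2) · 44944/2 = 11236. Since 2 ∣ 212, the Turán graph T(212, 2) has parts of equal size 106, and its edge count e(T(212, 2)) = 11236 attains the density bound exactly.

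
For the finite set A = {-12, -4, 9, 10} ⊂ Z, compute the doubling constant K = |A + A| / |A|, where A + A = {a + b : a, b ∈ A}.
K = |A + A| / |A| = 10/4 = 5/2

Enumerate A + A = {a + b : a, b ∈ A}. With |A| = 4, there are |A|^2 = 16 ordered sum pairs; collecting distinct values, A + A = {-24, -16, -8, -3, -2, 5, 6, 18, 19, 20}, so |A + A| = 10. Thus K = 10/4 = 5/2. For comparison, the minimum possible |A + A| over all 4-element sets is 2·4 − 1 = 7 (so min K = 7/4), attained only by arithmetic progressions.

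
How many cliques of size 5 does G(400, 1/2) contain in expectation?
E[# K_5] = C(400, 5) · (1/2)^C(5, 2) = 83218600080 / 2^10 = 5201162505/64 = 81268164.140625

For each 5-subset S of vertices (there are C(400, 5) = 83218600080 such S), let X_S = 1 if S induces a K_5 (all C(5, 2) = 10 edges present). Then P(X_S = 1) = (1/2)^10 = 1/1024. By linearity of expectation, E[# K_5] = C(400, 5) · (1/2)^10 = 83218600080 / 1024 = 5201162505/64 = 81268164.140625.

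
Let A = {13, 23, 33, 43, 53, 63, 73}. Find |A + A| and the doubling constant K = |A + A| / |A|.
K = |A + A| / |A| = 13/7

Enumerate A + A = {a + b : a, b ∈ A}. With |A| = 7, there are |A|^2 = 49 ordered sum pairs; collecting distinct values, A + A = {26, 36, 46, 56, 66, 76, 86, 96, 106, 116, 126, 136, 146}, so |A + A| = 13. Thus K = 13/7. Here |A + A| = 2|A| − 1 = 13, the minimum possible — so K = 13/7 is minimal, which holds iff A is an arithmetic progression.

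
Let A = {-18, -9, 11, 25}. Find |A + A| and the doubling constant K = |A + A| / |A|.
K = |A + A| / |A| = 10/4 = 5/2

Enumerate A + A = {a + b : a, b ∈ A}. With |A| = 4, there are |A|^2 = 16 ordered sum pairs; collecting distinct values, A + A = {-36, -27, -18, -7, 2, 7, 16, 22, 36, 50}, so |A + A| = 10. Thus K = 10/4 = 5/2. For comparison, the minimum possible |A + A| over all 4-element sets is 2·4 − 1 = 7 (so min K = 7/4), attained only by arithmetic progressions.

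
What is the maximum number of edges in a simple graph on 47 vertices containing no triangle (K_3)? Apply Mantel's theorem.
ex(47, K_3) = ⌊47^2/4⌋ = 552

Mantel (1907): a triangle-free graph on n vertices has at most ⌊n^2/4⌋ edges, with equality for the complete bipartite graph K_{⌊n/2⌋, ⌈n/2⌉}. For n = 47: ⌊47^2/4⌋ = ⌊2209/4⌋ = 552. The extremal graph is K_{23, 24}, which has 23·24 = 552 edges.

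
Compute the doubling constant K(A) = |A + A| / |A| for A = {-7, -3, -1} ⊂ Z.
K = |A + A| / |A| = 6/3 = 2

Enumerate A + A = {a + b : a, b ∈ A}. With |A| = 3, there are |A|^2 = 9 ordered sum pairs; collecting distinct values, A + A = {-14, -10, -8, -6, -4, -2}, so |A + A| = 6. Thus K = 6/3 = 2. For comparison, the minimum possible |A + A| over all 3-element sets is 2·3 − 1 = 5 (so min K = 5/3), attained only by arithmetic progressions.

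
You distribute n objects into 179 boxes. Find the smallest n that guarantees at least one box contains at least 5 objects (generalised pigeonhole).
n = (5 − 1)·179 + 1 = 717

By the generalised pigeonhole principle, to guarantee some box contains ≥ r objects we need more than (r − 1) · k objects total. Threshold: n = (r − 1) · k + 1. With r = 5 and k = 179: n = 4 · 179 + 1 = 716 + 1 = 717. For n = 716 = 4 · 179, we can put exactly 4 objects in every box, avoiding 5 in any single one — so 717 is tight.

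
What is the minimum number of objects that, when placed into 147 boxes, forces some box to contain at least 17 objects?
n = (17 − 1)·147 + 1 = 2353

By the generalised pigeonhole principle, to guarantee some box contains ≥ r objects we need more than (r − 1) · k objects total. Threshold: n = (r − 1) · k + 1. With r = 17 and k = 147: n = 16 · 147 + 1 = 2352 + 1 = 2353. For n = 2352 = 16 · 147, we can put exactly 16 objects in every box, avoiding 17 in any single one — so 2353 is tight.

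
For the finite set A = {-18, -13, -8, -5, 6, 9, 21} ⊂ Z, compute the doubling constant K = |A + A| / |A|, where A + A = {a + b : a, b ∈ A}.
K = |A + A| / |A| = 26/7

Enumerate A + A = {a + b : a, b ∈ A}. With |A| = 7, there are |A|^2 = 49 ordered sum pairs; collecting distinct values, A + A = {-36, -31, -26, -23, -21, -18, -16, -13, -12, -10, -9, -7, -4, -2, 1, 3, 4, 8, 12, 13, 15, 16, 18, 27, 30, 42}, so |A + A| = 26. Thus K = 26/7. For comparison, the minimum possible |A + A| over all 7-element sets is 2·7 − 1 = 13 (so min K = 13/7), attained only by arithmetic progressions.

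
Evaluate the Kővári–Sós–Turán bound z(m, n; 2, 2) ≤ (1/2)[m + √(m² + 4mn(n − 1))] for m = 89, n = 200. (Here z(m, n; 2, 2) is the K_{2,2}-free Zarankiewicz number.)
z(89, 200; 2, 2) ≤ (1/2)[89 + √(89² + 4·89·200·199)] = (1/2)[89 + √14176721] = 1927.0993

Kővári–Sós–Turán: let r_1, ..., r_89 be the row sums and z = Σ r_i the total number of 1s. Each pair of columns can share at most one row with both entries 1 (else a 2×2 all-ones block appears), so Σ_i C(r_i, 2) ≤ C(200, 2) = 19900. By convexity Σ_i C(r_i, 2) ≥ 89·C(z/89, 2) = z(z − 89)/(2·89), giving z² − 89z − 89·200·199 ≤ 0 and hence z ≤ (1/2)[89 + √(7921 + 4·3542200)] = (1/2)[89 + √14176721] ≈ (1/2)(89 + 3765.1987) = 1927.0993.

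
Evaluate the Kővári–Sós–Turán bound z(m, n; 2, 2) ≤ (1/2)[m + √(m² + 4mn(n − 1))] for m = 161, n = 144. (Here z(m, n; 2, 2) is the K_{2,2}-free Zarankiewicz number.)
z(161, 144; 2, 2) ≤ (1/2)[161 + √(161² + 4·161·144·143)] = (1/2)[161 + √13287169] = 1903.0785

Kővári–Sós–Turán: let r_1, ..., r_161 be the row sums and z = Σ r_i the total number of 1s. Each pair of columns can share at most one row with both entries 1 (else a 2×2 all-ones block appears), so Σ_i C(r_i, 2) ≤ C(144, 2) = 10296. By convexity Σ_i C(r_i, 2) ≥ 161·C(z/161, 2) = z(z − 161)/(2·161), giving z² − 161z − 161·144·143 ≤ 0 and hence z ≤ (1/2)[161 + √(25921 + 4·3315312)] = (1/2)[161 + √13287169] ≈ (1/2)(161 + 3645.1569) = 1903.0785.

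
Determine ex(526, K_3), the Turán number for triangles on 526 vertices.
ex(526, K_3) = ⌊526^2/4⌋ = 69169

Mantel (1907): a triangle-free graph on n vertices has at most ⌊n^2/4⌋ edges, with equality for the complete bipartite graph K_{⌊n/2⌋, ⌈n/2⌉}. For n = 526: ⌊526^2/4⌋ = ⌊276676/4⌋ = 69169. The extremal graph is K_{263, 263}, which has 263·263 = 69169 edges.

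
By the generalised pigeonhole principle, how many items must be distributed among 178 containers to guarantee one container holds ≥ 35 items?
n = (35 − 1)·178 + 1 = 6053

By the generalised pigeonhole principle, to guarantee some box contains ≥ r objects we need more than (r − 1) · k objects total. Threshold: n = (r − 1) · k + 1. With r = 35 and k = 178: n = 34 · 178 + 1 = 6052 + 1 = 6053. For n = 6052 = 34 · 178, we can put exactly 34 objects in every box, avoiding 35 in any single one — so 6053 is tight.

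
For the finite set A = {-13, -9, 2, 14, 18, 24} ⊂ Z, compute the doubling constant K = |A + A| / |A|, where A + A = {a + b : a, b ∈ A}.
K = |A + A| / |A| = 20/6 = 10/3

Enumerate A + A = {a + b : a, b ∈ A}. With |A| = 6, there are |A|^2 = 36 ordered sum pairs; collecting distinct values, A + A = {-26, -22, -18, -11, -7, 1, 4, 5, 9, 11, 15, 16, 20, 26, 28, 32, 36, 38, 42, 48}, so |A + A| = 20. Thus K = 20/6 = 10/3. For comparison, the minimum possible |A + A| over all 6-element sets is 2·6 − 1 = 11 (so min K = 11/6), attained only by arithmetic progressions.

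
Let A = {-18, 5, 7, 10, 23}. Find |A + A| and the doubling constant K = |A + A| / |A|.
K = |A + A| / |A| = 15/5 = 3

Enumerate A + A = {a + b : a, b ∈ A}. With |A| = 5, there are |A|^2 = 25 ordered sum pairs; collecting distinct values, A + A = {-36, -13, -11, -8, 5, 10, 12, 14, 15, 17, 20, 28, 30, 33, 46}, so |A + A| = 15. Thus K = 15/5 = 3. For comparison, the minimum possible |A + A| over all 5-element sets is 2·5 − 1 = 9 (so min K = 9/5), attained only by arithmetic progressions.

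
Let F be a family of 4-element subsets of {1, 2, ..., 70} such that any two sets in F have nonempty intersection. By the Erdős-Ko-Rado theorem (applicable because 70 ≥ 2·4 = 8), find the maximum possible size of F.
max |F| = C(69, 3) = 52394

Erdős-Ko-Rado (1961): when n ≥ 2k, max |F| = C(n−1, k−1). The bound is attained by the star {A : i ∈ A} for any fixed i ∈ [n]. Here C(70−1, 4−1) = C(69, 3) = 52394.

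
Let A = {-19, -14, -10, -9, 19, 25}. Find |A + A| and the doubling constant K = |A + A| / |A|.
K = |A + A| / |A| = 20/6 = 10/3

Enumerate A + A = {a + b : a, b ∈ A}. With |A| = 6, there are |A|^2 = 36 ordered sum pairs; collecting distinct values, A + A = {-38, -33, -29, -28, -24, -23, -20, -19, -18, 0, 5, 6, 9, 10, 11, 15, 16, 38, 44, 50}, so |A + A| = 20. Thus K = 20/6 = 10/3. For comparison, the minimum possible |A + A| over all 6-element sets is 2·6 − 1 = 11 (so min K = 11/6), attained only by arithmetic progressions.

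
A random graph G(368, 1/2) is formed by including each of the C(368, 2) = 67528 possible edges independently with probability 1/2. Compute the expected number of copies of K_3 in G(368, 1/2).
E[# K_3] = C(368, 3) · (1/2)^C(3, 2) = 8238416 / 2^3 = 1029802

For each 3-subset S of vertices (there are C(368, 3) = 8238416 such S), let X_S = 1 if S induces a K_3 (all C(3, 2) = 3 edges present). Then P(X_S = 1) = (1/2)^3 = 1/8. By linearity of expectation, E[# K_3] = C(368, 3) · (1/2)^3 = 8238416 / 8 = 1029802.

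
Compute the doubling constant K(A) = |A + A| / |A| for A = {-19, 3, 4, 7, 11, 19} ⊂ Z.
K = |A + A| / |A| = 19/6

Enumerate A + A = {a + b : a, b ∈ A}. With |A| = 6, there are |A|^2 = 36 ordered sum pairs; collecting distinct values, A + A = {-38, -16, -15, -12, -8, 0, 6, 7, 8, 10, 11, 14, 15, 18, 22, 23, 26, 30, 38}, so |A + A| = 19. Thus K = 19/6. For comparison, the minimum possible |A + A| over all 6-element sets is 2·6 − 1 = 11 (so min K = 11/6), attained only by arithmetic progressions.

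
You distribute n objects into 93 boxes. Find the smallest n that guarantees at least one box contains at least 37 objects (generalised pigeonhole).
n = (37 − 1)·93 + 1 = 3349

By the generalised pigeonhole principle, to guarantee some box contains ≥ r objects we need more than (r − 1) · k objects total. Threshold: n = (r − 1) · k + 1. With r = 37 and k = 93: n = 36 · 93 + 1 = 3348 + 1 = 3349. For n = 3348 = 36 · 93, we can put exactly 36 objects in every box, avoiding 37 in any single one — so 3349 is tight.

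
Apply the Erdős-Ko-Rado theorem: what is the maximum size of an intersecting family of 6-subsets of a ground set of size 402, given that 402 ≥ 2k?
max |F| = C(401, 5) = 84269339980

The Erdős-Ko-Rado theorem states: for n ≥ 2k, an intersecting family of k-subsets of an n-element set has size at most C(n − 1, k − 1), with equality for 'star' families {A ⊆ [n] : |A| = k, i ∈ A} (fix an element i). For n = 402, k = 6: C(401, 5) = 84269339980.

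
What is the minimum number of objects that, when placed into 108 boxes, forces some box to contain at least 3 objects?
n = (3 − 1)·108 + 1 = 217

By the generalised pigeonhole principle, to guarantee some box contains ≥ r objects we need more than (r − 1) · k objects total. Threshold: n = (r − 1) · k + 1. With r = 3 and k = 108: n = 2 · 108 + 1 = 216 + 1 = 217. For n = 216 = 2 · 108, we can put exactly 2 objects in every box, avoiding 3 in any single one — so 217 is tight.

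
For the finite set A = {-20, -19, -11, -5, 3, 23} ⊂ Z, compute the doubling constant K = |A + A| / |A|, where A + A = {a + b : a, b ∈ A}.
K = |A + A| / |A| = 20/6 = 10/3

Enumerate A + A = {a + b : a, b ∈ A}. With |A| = 6, there are |A|^2 = 36 ordered sum pairs; collecting distinct values, A + A = {-40, -39, -38, -31, -30, -25, -24, -22, -17, -16, -10, -8, -2, 3, 4, 6, 12, 18, 26, 46}, so |A + A| = 20. Thus K = 20/6 = 10/3. For comparison, the minimum possible |A + A| over all 6-element sets is 2·6 − 1 = 11 (so min K = 11/6), attained only by arithmetic progressions.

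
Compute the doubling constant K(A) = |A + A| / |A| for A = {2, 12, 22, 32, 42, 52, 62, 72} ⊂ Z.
K = |A + A| / |A| = 15/8

Enumerate A + A = {a + b : a, b ∈ A}. With |A| = 8, there are |A|^2 = 64 ordered sum pairs; collecting distinct values, A + A = {4, 14, 24, 34, 44, 54, 64, 74, 84, 94, 104, 114, 124, 134, 144}, so |A + A| = 15. Thus K = 15/8. Here |A + A| = 2|A| − 1 = 15, the minimum possible — so K = 15/8 is minimal, which holds iff A is an arithmetic progression.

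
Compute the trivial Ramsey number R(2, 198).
R(2, 198) = 198

R(2, k) = k for all k ≥ 2: in a 2-colouring of K_k, either some edge is red (a red K_2) or all edges are blue (a blue K_k). And K_{197} coloured all-blue has no blue K_198, so R(2, 198) > 197. Hence R(2, 198) = 198.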